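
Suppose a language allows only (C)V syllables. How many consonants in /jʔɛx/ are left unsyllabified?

2

The consonants /j/, /x/ cannot be parsed into a legal (C)V syllable (no codas are permitted; onsets are limited to one consonant).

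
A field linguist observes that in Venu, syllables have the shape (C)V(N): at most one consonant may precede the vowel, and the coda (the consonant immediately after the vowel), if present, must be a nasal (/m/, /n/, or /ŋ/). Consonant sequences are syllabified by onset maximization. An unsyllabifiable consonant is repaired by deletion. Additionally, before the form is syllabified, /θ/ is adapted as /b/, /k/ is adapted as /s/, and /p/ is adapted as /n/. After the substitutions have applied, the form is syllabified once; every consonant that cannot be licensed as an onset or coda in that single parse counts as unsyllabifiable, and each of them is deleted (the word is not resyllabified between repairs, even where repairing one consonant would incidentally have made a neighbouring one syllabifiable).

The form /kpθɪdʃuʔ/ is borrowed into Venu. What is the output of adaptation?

bɪʃu

Substitution: /k/ → /s/, /p/ → /n/, /θ/ → /b/, giving /snbɪdʃuʔ/.
Under (C)V(N), the unsyllabifiable consonants are /s/, /n/, /d/, /ʔ/ (only a nasal (/m/, /n/, or /ŋ/) is licensed in coda position; onsets are limited to one consonant).
Each unlicensed consonant is deleted: /s/, /n/, /d/, /ʔ/.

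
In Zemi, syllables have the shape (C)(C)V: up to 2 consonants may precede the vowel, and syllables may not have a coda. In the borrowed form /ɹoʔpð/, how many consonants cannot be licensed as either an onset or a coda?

The consonants /ʔ/, /p/, /ð/ cannot be parsed into a legal (C)(C)V syllable (no codas are permitted; onsets may contain at most 2 consonants).

3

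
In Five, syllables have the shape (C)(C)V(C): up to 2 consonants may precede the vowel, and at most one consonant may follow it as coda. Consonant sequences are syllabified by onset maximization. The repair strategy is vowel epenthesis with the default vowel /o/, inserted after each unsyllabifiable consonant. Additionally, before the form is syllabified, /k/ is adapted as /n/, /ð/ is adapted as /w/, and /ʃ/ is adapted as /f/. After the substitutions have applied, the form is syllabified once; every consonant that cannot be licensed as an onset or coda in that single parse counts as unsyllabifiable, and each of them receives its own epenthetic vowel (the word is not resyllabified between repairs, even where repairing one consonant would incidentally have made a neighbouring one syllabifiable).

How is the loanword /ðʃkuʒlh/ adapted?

wofnuʒloho

Substitution: /ð/ → /w/, /ʃ/ → /f/, /k/ → /n/, giving /wfnuʒlh/.
Syllabifying with onset maximization leaves /w/, /l/, /h/ stranded (at most one coda consonant is licensed; onsets may contain at most 2 consonants).
Inserting the epenthetic vowel yields /w/ → /wo/, /l/ → /lo/, /h/ → /ho/.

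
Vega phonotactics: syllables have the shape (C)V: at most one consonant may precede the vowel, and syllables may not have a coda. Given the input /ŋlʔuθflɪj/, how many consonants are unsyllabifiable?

The consonants /ŋ/, /l/, /θ/, /f/, /j/ cannot be parsed into a legal (C)V syllable (no codas are permitted; onsets are limited to one consonant).

5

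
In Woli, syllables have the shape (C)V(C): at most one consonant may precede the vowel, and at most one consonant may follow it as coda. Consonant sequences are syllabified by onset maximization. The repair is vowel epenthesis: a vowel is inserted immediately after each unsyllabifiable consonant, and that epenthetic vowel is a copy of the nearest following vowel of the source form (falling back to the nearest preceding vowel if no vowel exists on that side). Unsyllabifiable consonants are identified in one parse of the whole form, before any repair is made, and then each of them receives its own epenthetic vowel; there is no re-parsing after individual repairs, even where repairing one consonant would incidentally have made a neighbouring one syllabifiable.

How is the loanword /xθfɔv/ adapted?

xɔθɔfɔv

Under (C)V(C), the unsyllabifiable consonants are /x/, /θ/ (at most one coda consonant is licensed; onsets are limited to one consonant).
Epenthesis after each stranded consonant: /x/ → /xɔ/, /θ/ → /θɔ/.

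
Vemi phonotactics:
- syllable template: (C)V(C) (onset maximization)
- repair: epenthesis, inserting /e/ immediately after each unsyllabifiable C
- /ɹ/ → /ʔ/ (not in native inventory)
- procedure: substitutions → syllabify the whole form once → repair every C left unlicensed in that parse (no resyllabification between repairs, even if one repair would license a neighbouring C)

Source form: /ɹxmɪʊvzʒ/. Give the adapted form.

ʔexemɪʊvzeʒe

Substitution: /ɹ/ → /ʔ/, giving /ʔxmɪʊvzʒ/.
Syllabifying with onset maximization leaves /ʔ/, /x/, /z/, /ʒ/ stranded (at most one coda consonant is licensed; onsets are limited to one consonant).
Inserting the epenthetic vowel yields /ʔ/ → /ʔe/, /x/ → /xe/, /z/ → /ze/, /ʒ/ → /ʒe/.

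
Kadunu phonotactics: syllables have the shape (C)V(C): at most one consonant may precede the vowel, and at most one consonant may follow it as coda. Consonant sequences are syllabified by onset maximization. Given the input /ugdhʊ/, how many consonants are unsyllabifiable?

Syllabifying with onset maximization leaves /d/ stranded (at most one coda consonant is licensed; onsets are limited to one consonant).

1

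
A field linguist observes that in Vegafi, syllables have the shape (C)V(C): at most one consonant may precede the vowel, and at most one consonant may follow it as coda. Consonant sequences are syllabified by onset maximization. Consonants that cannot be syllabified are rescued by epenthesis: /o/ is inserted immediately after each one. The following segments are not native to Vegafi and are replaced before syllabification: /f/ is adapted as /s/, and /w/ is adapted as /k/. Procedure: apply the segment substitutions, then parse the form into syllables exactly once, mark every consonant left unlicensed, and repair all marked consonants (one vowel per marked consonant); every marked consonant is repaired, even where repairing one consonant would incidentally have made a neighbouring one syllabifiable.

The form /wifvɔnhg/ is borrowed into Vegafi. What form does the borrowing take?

kisvɔnhogo

Substitution: /w/ → /k/, /f/ → /s/, giving /kisvɔnhg/.
The consonants /h/, /g/ cannot be parsed into a legal (C)V(C) syllable (at most one coda consonant is licensed; onsets are limited to one consonant).
Inserting the epenthetic vowel yields /h/ → /ho/, /g/ → /go/.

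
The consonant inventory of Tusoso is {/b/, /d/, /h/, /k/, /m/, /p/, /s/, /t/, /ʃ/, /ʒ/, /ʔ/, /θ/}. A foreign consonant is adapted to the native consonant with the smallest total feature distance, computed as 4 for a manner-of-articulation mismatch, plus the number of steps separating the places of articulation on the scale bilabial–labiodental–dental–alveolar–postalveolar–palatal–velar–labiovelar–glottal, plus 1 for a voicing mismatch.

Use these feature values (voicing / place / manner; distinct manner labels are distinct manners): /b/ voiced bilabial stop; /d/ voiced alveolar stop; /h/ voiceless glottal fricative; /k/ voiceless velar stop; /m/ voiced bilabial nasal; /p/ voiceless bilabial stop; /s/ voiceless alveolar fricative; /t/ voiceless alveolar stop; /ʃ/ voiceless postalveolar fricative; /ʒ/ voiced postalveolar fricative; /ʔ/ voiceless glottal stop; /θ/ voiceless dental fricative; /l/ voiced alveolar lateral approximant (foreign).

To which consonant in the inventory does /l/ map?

/d/ is closest: manner differs (lateral approximant→stop, +4), place distance 0 (alveolar→alveolar), same voicing; total 4. Next closest is /s/ at distance 5.

d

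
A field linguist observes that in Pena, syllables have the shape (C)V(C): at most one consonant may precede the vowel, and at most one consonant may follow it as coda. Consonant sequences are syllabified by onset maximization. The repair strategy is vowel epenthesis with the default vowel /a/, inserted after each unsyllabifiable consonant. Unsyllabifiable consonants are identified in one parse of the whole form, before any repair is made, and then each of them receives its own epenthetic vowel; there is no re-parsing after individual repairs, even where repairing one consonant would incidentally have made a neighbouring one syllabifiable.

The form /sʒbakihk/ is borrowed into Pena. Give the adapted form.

saʒabakihka

Under (C)V(C), the unsyllabifiable consonants are /s/, /ʒ/, /k/ (at most one coda consonant is licensed; onsets are limited to one consonant).
Epenthesis after each stranded consonant: /s/ → /sa/, /ʒ/ → /ʒa/, /k/ → /ka/.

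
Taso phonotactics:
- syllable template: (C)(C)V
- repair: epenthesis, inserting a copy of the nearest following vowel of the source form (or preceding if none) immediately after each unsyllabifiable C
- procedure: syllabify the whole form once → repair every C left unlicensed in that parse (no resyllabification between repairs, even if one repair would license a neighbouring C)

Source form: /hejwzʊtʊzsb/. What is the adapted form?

hejʊwzʊtʊzʊsʊbʊ

The consonants /j/, /z/, /s/, /b/ cannot be parsed into a legal (C)(C)V syllable (no codas are permitted; onsets may contain at most 2 consonants).
Epenthesis after each stranded consonant: /j/ → /jʊ/, /z/ → /zʊ/, /s/ → /sʊ/, /b/ → /bʊ/.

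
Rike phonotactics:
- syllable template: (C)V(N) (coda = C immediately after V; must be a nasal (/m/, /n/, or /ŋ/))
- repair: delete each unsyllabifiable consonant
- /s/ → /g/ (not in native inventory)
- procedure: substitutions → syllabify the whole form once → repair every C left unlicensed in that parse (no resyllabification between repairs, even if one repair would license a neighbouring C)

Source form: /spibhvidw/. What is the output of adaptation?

Substitution: /s/ → /g/, giving /gpibhvidw/.
Under (C)V(N), the unsyllabifiable consonants are /g/, /b/, /h/, /d/, /w/ (only a nasal (/m/, /n/, or /ŋ/) is licensed in coda position; onsets are limited to one consonant).
Deletion applies to /g/, /b/, /h/, /d/, /w/.

pivi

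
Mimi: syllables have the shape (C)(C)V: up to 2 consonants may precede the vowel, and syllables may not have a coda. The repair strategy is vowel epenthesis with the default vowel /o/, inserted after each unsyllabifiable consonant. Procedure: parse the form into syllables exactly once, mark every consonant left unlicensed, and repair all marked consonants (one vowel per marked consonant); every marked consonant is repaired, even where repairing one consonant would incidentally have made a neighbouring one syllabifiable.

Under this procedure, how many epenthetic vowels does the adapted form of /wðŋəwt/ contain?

The unsyllabifiable consonants are /w/, /w/, /t/; each receives one epenthetic vowel.

3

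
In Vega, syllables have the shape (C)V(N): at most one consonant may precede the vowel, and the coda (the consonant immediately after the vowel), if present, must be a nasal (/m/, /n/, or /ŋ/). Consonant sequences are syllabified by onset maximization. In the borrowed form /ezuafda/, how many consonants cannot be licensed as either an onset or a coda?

The consonants /f/ cannot be parsed into a legal (C)V(N) syllable (only a nasal (/m/, /n/, or /ŋ/) is licensed in coda position; onsets are limited to one consonant).

1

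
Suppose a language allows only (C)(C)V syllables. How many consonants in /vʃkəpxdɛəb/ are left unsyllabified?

Syllabifying with onset maximization leaves /v/, /p/, /b/ stranded (no codas are permitted; onsets may contain at most 2 consonants).

3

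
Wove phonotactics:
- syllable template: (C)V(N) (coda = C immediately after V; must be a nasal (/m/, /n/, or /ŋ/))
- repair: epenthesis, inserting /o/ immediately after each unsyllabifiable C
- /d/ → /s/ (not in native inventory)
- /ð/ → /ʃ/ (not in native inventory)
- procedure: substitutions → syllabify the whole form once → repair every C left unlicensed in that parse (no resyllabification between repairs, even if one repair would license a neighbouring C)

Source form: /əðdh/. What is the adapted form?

əʃosoho

Substitution: /ð/ → /ʃ/, /d/ → /s/, giving /əʃsh/.
The consonants /ʃ/, /s/, /h/ cannot be parsed into a legal (C)V(N) syllable (only a nasal (/m/, /n/, or /ŋ/) is licensed in coda position; onsets are limited to one consonant).
Each unlicensed consonant becomes the onset of a new syllable: /ʃ/ → /ʃo/, /s/ → /so/, /h/ → /ho/.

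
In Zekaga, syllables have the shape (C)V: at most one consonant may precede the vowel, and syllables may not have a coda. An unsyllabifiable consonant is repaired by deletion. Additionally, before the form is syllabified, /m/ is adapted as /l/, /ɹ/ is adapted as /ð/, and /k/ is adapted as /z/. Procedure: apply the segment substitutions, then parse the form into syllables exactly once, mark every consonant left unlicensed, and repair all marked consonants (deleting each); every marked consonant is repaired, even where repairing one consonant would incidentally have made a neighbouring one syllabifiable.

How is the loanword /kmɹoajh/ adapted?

ðoa

Substitution: /k/ → /z/, /m/ → /l/, /ɹ/ → /ð/, giving /zlðoajh/.
The consonants /z/, /l/, /j/, /h/ cannot be parsed into a legal (C)V syllable (no codas are permitted; onsets are limited to one consonant).
Deleting the stranded consonants removes /z/, /l/, /j/, /h/.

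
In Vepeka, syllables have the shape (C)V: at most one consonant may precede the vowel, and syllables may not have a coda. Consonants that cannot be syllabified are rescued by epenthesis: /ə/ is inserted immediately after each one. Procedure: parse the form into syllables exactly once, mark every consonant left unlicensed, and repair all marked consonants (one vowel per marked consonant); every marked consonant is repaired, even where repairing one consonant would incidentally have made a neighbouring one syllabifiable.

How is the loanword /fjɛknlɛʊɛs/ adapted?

fəjɛkənəlɛʊɛsə

Syllabifying with onset maximization leaves /f/, /k/, /n/, /s/ stranded (no codas are permitted; onsets are limited to one consonant).
Each unlicensed consonant becomes the onset of a new syllable: /f/ → /fə/, /k/ → /kə/, /n/ → /nə/, /s/ → /sə/.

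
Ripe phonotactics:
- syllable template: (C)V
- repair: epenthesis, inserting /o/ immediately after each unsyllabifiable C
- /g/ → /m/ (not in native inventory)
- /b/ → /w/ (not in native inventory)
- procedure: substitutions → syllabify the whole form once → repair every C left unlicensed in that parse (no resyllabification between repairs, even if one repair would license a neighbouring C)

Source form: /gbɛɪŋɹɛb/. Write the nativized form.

Substitution: /g/ → /m/, /b/ → /w/, giving /mwɛɪŋɹɛw/.
The consonants /m/, /ŋ/, /w/ cannot be parsed into a legal (C)V syllable (no codas are permitted; onsets are limited to one consonant).
Inserting the epenthetic vowel yields /m/ → /mo/, /ŋ/ → /ŋo/, /w/ → /wo/.

mowɛɪŋoɹɛwo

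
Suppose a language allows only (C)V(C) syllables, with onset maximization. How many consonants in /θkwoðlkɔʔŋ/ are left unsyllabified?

4

Under (C)V(C), the unsyllabifiable consonants are /θ/, /k/, /l/, /ŋ/ (at most one coda consonant is licensed; onsets are limited to one consonant).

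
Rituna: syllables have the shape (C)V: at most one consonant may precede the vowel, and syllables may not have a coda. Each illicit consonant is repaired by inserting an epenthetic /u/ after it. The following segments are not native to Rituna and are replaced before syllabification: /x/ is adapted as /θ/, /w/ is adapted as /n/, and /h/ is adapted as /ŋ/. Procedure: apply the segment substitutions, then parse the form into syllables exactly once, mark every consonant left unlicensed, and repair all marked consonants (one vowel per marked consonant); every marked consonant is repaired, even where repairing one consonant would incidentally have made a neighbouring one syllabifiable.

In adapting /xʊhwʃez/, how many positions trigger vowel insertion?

After substitution the input is /θʊŋnʃez/.
The unsyllabifiable consonants are /ŋ/, /n/, /z/; each receives one epenthetic vowel.

3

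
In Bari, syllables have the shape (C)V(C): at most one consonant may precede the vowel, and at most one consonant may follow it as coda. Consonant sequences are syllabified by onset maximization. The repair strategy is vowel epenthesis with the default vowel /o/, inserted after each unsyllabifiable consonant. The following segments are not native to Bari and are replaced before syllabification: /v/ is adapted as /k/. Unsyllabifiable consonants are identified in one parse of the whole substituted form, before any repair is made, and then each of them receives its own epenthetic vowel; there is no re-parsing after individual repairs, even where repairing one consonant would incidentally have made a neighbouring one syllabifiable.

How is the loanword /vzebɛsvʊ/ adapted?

Substitution: /v/ → /k/, giving /kzebɛskʊ/.
Syllabifying with onset maximization leaves /k/ stranded (at most one coda consonant is licensed; onsets are limited to one consonant).
Epenthesis after each stranded consonant: /k/ → /ko/.

kozebɛskʊ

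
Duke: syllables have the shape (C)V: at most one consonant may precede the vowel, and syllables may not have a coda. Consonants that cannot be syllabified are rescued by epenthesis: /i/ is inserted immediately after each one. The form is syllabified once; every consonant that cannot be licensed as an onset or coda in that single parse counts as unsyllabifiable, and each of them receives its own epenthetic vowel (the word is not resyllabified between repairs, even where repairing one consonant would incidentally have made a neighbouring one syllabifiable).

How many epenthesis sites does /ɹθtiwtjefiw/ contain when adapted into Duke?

5

The unsyllabifiable consonants are /ɹ/, /θ/, /w/, /t/, /w/; each receives one epenthetic vowel.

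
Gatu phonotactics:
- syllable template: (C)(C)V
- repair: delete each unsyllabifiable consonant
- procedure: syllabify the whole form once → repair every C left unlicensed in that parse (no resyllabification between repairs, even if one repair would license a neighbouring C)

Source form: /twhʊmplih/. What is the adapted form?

The consonants /t/, /m/, /h/ cannot be parsed into a legal (C)(C)V syllable (no codas are permitted; onsets may contain at most 2 consonants).
Each unlicensed consonant is deleted: /t/, /m/, /h/.

whʊpli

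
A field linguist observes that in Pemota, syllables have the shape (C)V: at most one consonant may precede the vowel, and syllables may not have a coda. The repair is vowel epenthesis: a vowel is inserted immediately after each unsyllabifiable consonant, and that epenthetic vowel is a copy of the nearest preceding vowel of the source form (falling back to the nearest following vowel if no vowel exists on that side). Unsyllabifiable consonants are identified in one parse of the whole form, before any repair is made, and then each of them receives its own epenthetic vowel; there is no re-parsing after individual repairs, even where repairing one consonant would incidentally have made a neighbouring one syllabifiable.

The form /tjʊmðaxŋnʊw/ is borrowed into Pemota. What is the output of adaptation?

The consonants /t/, /m/, /x/, /ŋ/, /w/ cannot be parsed into a legal (C)V syllable (no codas are permitted; onsets are limited to one consonant).
Each unlicensed consonant becomes the onset of a new syllable: /t/ → /tʊ/, /m/ → /mʊ/, /x/ → /xa/, /ŋ/ → /ŋa/, /w/ → /wʊ/.

tʊjʊmʊðaxaŋanʊwʊ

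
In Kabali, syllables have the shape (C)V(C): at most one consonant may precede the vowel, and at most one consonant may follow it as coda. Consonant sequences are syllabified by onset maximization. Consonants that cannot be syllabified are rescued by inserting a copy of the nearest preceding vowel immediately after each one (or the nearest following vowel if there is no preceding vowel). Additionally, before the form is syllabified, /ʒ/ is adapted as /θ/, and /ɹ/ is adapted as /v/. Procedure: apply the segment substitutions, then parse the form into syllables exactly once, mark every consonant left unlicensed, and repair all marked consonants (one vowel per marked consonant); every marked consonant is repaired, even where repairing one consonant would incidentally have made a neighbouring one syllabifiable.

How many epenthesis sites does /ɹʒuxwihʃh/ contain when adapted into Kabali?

3

After substitution the input is /vθuxwihʃh/.
The unsyllabifiable consonants are /v/, /ʃ/, /h/; each receives one epenthetic vowel.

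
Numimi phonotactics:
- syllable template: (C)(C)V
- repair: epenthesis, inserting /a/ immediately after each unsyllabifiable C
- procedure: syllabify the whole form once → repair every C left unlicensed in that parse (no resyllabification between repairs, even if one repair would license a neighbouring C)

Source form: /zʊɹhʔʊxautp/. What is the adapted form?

zʊɹahʔʊxautapa

Syllabifying with onset maximization leaves /ɹ/, /t/, /p/ stranded (no codas are permitted; onsets may contain at most 2 consonants).
Inserting the epenthetic vowel yields /ɹ/ → /ɹa/, /t/ → /ta/, /p/ → /pa/.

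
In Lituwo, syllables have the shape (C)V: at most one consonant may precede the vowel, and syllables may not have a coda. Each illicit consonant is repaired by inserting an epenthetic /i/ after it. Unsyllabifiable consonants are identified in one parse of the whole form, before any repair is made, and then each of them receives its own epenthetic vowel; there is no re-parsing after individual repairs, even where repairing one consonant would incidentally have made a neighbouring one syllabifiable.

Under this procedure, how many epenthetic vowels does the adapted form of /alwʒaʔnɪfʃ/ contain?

The unsyllabifiable consonants are /l/, /w/, /ʔ/, /f/, /ʃ/; each receives one epenthetic vowel.

5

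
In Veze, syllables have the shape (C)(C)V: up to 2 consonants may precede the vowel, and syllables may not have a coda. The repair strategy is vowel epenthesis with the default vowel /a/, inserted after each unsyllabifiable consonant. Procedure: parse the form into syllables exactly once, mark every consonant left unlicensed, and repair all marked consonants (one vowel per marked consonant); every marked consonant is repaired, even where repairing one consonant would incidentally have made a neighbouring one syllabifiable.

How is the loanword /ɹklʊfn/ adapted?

Syllabifying with onset maximization leaves /ɹ/, /f/, /n/ stranded (no codas are permitted; onsets may contain at most 2 consonants).
Epenthesis after each stranded consonant: /ɹ/ → /ɹa/, /f/ → /fa/, /n/ → /na/.

ɹaklʊfana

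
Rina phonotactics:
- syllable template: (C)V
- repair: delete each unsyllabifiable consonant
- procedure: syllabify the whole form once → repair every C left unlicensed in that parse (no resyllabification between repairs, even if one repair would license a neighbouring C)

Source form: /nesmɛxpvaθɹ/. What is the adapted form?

Under (C)V, the unsyllabifiable consonants are /s/, /x/, /p/, /θ/, /ɹ/ (no codas are permitted; onsets are limited to one consonant).
Each unlicensed consonant is deleted: /s/, /x/, /p/, /θ/, /ɹ/.

nemɛva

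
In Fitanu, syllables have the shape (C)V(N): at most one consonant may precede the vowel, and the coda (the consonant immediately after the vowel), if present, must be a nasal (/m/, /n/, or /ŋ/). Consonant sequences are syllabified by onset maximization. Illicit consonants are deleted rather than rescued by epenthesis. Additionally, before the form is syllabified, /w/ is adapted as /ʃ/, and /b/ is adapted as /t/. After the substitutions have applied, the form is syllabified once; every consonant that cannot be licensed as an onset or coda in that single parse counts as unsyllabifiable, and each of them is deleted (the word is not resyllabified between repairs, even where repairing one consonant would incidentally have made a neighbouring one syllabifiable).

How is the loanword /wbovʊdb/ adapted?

Substitution: /w/ → /ʃ/, /b/ → /t/, giving /ʃtovʊdt/.
Under (C)V(N), the unsyllabifiable consonants are /ʃ/, /d/, /t/ (only a nasal (/m/, /n/, or /ŋ/) is licensed in coda position; onsets are limited to one consonant).
Each unlicensed consonant is deleted: /ʃ/, /d/, /t/.

tovʊ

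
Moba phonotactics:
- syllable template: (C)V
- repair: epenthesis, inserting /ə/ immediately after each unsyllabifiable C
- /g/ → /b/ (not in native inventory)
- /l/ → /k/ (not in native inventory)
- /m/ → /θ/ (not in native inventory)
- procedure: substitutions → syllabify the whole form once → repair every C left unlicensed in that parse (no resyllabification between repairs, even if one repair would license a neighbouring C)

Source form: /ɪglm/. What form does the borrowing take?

ɪbəkəθə

Substitution: /g/ → /b/, /l/ → /k/, /m/ → /θ/, giving /ɪbkθ/.
The consonants /b/, /k/, /θ/ cannot be parsed into a legal (C)V syllable (no codas are permitted; onsets are limited to one consonant).
Each unlicensed consonant becomes the onset of a new syllable: /b/ → /bə/, /k/ → /kə/, /θ/ → /θə/.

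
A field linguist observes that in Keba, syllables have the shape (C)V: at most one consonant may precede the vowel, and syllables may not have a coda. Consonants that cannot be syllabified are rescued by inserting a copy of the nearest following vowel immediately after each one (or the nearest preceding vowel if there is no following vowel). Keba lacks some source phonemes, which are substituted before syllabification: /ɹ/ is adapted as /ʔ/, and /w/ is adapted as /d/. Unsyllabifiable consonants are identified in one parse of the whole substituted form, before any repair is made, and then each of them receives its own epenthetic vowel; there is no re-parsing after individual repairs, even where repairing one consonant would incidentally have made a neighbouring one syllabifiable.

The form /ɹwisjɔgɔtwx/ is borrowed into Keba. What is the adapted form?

ʔidisɔjɔgɔtɔdɔxɔ

Substitution: /ɹ/ → /ʔ/, /w/ → /d/, giving /ʔdisjɔgɔtdx/.
Syllabifying with onset maximization leaves /ʔ/, /s/, /t/, /d/, /x/ stranded (no codas are permitted; onsets are limited to one consonant).
Inserting the epenthetic vowel yields /ʔ/ → /ʔi/, /s/ → /sɔ/, /t/ → /tɔ/, /d/ → /dɔ/, /x/ → /xɔ/.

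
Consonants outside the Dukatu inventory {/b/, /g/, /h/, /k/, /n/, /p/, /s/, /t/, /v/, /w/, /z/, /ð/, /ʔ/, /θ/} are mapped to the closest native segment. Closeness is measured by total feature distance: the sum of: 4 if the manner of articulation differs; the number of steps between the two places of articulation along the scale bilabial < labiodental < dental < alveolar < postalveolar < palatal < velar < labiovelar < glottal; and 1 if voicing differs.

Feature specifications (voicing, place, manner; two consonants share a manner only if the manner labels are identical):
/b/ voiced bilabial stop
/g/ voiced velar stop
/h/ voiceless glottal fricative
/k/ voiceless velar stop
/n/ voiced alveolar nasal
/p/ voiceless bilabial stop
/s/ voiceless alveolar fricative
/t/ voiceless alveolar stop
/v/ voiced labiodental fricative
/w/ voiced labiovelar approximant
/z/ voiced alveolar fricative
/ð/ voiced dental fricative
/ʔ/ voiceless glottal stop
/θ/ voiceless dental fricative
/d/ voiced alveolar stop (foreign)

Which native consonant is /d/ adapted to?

t

/t/ is closest: same manner (stop), place distance 0 (alveolar→alveolar), voicing differs (+1); total 1. Next closest is /b/ at distance 3.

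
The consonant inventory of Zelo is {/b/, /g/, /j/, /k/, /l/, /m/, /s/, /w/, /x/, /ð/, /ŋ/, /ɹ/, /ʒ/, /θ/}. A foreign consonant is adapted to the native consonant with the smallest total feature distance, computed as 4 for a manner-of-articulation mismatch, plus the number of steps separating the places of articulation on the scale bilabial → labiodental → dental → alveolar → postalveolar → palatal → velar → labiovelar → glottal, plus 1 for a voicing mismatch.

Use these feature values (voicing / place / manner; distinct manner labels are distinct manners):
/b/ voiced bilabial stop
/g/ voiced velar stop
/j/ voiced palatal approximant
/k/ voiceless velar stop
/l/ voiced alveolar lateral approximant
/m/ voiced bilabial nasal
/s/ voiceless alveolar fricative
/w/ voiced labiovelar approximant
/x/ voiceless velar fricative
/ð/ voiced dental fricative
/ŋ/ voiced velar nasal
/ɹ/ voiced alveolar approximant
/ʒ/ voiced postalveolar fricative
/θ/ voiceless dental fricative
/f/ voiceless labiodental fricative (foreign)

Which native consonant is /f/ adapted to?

θ

/θ/ is closest: same manner (fricative), place distance 1 (labiodental→dental), same voicing; total 1. Next closest is /s/ at distance 2.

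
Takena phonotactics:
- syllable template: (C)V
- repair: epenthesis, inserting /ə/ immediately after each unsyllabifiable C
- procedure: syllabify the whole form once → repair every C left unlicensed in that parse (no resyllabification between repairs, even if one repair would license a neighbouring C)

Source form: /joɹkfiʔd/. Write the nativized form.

joɹəkəfiʔədə

Under (C)V, the unsyllabifiable consonants are /ɹ/, /k/, /ʔ/, /d/ (no codas are permitted; onsets are limited to one consonant).
Inserting the epenthetic vowel yields /ɹ/ → /ɹə/, /k/ → /kə/, /ʔ/ → /ʔə/, /d/ → /də/.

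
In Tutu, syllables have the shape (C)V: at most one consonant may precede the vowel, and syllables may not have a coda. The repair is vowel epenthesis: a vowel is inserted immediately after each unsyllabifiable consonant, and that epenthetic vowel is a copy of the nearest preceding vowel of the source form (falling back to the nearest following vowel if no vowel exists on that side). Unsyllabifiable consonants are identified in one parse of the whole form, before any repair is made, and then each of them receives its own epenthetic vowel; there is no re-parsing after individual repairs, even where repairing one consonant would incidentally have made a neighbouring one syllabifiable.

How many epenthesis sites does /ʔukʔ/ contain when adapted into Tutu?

2

The unsyllabifiable consonants are /k/, /ʔ/; each receives one epenthetic vowel.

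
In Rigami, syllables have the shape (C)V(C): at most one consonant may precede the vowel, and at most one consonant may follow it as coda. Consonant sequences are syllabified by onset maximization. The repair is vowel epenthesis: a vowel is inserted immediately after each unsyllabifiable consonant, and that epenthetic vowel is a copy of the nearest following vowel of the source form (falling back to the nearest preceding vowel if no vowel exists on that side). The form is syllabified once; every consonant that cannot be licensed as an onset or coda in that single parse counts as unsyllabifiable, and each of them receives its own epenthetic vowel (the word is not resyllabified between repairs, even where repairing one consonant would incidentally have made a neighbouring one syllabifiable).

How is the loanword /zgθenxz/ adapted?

Under (C)V(C), the unsyllabifiable consonants are /z/, /g/, /x/, /z/ (at most one coda consonant is licensed; onsets are limited to one consonant).
Inserting the epenthetic vowel yields /z/ → /ze/, /g/ → /ge/, /x/ → /xe/, /z/ → /ze/.

zegeθenxeze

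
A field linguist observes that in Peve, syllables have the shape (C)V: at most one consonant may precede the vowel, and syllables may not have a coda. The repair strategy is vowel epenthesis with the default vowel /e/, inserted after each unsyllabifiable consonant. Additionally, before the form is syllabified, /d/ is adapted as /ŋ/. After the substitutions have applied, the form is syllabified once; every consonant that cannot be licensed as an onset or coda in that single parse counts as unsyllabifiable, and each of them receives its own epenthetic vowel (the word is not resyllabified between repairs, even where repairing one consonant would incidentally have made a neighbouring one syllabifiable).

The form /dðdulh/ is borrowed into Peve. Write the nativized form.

ŋeðeŋulehe

Substitution: /d/ → /ŋ/, giving /ŋðŋulh/.
Syllabifying with onset maximization leaves /ŋ/, /ð/, /l/, /h/ stranded (no codas are permitted; onsets are limited to one consonant).
Inserting the epenthetic vowel yields /ŋ/ → /ŋe/, /ð/ → /ðe/, /l/ → /le/, /h/ → /he/.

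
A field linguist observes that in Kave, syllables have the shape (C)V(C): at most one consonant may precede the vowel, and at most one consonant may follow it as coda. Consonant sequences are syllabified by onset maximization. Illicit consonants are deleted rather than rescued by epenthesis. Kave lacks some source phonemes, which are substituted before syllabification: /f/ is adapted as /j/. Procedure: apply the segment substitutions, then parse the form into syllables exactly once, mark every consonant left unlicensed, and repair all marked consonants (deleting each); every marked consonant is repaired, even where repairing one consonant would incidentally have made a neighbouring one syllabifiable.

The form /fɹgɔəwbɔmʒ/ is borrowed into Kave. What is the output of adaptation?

gɔəwbɔm

Substitution: /f/ → /j/, giving /jɹgɔəwbɔmʒ/.
Syllabifying with onset maximization leaves /j/, /ɹ/, /ʒ/ stranded (at most one coda consonant is licensed; onsets are limited to one consonant).
Deleting the stranded consonants removes /j/, /ɹ/, /ʒ/.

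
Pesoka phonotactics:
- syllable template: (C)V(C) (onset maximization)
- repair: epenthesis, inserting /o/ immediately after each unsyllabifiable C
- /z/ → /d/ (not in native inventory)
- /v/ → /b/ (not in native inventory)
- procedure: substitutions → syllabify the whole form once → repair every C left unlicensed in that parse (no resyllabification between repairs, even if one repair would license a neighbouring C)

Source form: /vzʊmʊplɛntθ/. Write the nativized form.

bodʊmʊplɛntoθo

Substitution: /v/ → /b/, /z/ → /d/, giving /bdʊmʊplɛntθ/.
Under (C)V(C), the unsyllabifiable consonants are /b/, /t/, /θ/ (at most one coda consonant is licensed; onsets are limited to one consonant).
Epenthesis after each stranded consonant: /b/ → /bo/, /t/ → /to/, /θ/ → /θo/.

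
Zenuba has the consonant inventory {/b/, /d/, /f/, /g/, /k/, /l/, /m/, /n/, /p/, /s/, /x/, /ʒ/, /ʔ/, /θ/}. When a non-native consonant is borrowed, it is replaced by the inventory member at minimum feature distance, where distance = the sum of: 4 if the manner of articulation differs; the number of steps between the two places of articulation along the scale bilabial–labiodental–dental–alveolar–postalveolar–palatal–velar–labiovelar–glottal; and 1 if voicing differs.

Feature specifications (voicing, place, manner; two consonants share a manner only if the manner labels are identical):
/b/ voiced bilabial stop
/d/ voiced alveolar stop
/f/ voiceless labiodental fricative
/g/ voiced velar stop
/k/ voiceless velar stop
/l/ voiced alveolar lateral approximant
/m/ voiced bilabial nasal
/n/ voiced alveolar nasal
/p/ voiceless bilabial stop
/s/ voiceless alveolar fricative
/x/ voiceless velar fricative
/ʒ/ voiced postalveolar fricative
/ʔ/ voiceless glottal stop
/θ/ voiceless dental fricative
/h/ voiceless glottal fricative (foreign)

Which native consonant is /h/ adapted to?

x

/x/ is closest: same manner (fricative), place distance 2 (glottal→velar), same voicing; total 2. Next closest is /ʔ/ at distance 4.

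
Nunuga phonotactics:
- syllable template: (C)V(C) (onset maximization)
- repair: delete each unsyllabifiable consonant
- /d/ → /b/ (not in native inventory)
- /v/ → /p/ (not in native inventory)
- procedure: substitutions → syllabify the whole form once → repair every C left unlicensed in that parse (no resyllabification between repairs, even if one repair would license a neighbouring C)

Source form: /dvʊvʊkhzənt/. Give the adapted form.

pʊpʊkzən

Substitution: /d/ → /b/, /v/ → /p/, giving /bpʊpʊkhzənt/.
Syllabifying with onset maximization leaves /b/, /h/, /t/ stranded (at most one coda consonant is licensed; onsets are limited to one consonant).
Deletion applies to /b/, /h/, /t/.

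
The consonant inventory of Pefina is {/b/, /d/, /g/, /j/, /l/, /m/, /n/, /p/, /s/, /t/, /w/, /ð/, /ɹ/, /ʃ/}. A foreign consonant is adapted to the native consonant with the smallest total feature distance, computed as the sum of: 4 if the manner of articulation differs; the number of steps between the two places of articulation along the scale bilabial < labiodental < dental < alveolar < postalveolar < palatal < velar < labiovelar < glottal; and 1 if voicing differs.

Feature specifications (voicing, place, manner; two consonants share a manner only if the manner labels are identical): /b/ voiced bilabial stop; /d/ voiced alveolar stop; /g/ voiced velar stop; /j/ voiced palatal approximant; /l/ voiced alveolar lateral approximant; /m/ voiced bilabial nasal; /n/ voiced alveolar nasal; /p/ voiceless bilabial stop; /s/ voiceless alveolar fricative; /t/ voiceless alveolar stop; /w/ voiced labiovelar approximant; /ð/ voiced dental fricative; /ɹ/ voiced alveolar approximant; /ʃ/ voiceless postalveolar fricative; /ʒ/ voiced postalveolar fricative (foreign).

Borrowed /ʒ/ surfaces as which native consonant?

ʃ

/ʃ/ is closest: same manner (fricative), place distance 0 (postalveolar→postalveolar), voicing differs (+1); total 1. Next closest is /s/ at distance 2.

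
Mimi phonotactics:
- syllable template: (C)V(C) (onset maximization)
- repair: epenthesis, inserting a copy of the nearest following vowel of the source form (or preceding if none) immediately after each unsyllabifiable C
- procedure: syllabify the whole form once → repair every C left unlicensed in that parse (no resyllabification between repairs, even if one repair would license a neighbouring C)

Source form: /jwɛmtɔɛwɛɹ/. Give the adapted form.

jɛwɛmtɔɛwɛɹ

The consonants /j/ cannot be parsed into a legal (C)V(C) syllable (at most one coda consonant is licensed; onsets are limited to one consonant).
Inserting the epenthetic vowel yields /j/ → /jɛ/.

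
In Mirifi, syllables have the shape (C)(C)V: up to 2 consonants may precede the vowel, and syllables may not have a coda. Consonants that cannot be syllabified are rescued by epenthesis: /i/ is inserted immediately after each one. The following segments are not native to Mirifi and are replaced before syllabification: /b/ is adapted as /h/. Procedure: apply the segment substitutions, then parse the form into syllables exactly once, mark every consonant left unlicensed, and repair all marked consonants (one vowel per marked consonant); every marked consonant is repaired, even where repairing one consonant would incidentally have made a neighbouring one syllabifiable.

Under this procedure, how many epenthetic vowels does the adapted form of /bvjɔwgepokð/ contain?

After substitution the input is /hvjɔwgepokð/.
The unsyllabifiable consonants are /h/, /k/, /ð/; each receives one epenthetic vowel.

3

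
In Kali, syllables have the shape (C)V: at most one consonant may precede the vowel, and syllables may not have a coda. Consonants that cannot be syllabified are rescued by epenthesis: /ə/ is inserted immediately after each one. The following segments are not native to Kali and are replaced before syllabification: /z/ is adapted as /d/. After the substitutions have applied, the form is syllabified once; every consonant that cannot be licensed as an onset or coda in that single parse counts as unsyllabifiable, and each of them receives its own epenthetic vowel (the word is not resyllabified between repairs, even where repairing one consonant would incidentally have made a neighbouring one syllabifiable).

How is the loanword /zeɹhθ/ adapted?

deɹəhəθə

Substitution: /z/ → /d/, giving /deɹhθ/.
Syllabifying with onset maximization leaves /ɹ/, /h/, /θ/ stranded (no codas are permitted; onsets are limited to one consonant).
Each unlicensed consonant becomes the onset of a new syllable: /ɹ/ → /ɹə/, /h/ → /hə/, /θ/ → /θə/.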